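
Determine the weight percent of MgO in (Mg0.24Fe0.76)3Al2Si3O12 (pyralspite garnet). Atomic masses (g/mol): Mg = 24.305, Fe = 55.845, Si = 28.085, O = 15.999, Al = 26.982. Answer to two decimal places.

M((Mg0.24Fe0.76)3Al2Si3O12) = 475.033 g/mol; M(MgO) = 40.304 g/mol.
Moles MgO per formula unit = 0.72 Mg ÷ 1 = 0.7200.
MgO fraction = (0.7200 × 40.304) / 475.033 = 29.019/475.033 = 0.0611.

6.11 wt%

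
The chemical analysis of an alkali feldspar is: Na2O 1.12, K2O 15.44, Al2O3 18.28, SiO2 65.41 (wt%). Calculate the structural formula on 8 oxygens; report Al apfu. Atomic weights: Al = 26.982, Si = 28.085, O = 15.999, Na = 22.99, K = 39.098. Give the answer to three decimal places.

Na2O: 1.12/61.979 = 0.01807 mol → 0.03614 mol Na, 0.01807 mol O.
K2O: 15.44/94.195 = 0.16392 mol → 0.32784 mol K, 0.16392 mol O.
Al2O3: 18.28/101.961 = 0.17928 mol → 0.35856 mol Al, 0.53784 mol O.
SiO2: 65.41/60.083 = 1.08866 mol → 1.08866 mol Si, 2.17732 mol O.
Total oxygen = 2.89715 mol. Normalization factor = 8/2.89715 = 2.76133.
Al per 8 O = 0.35856 × 2.76133 = 0.990.

0.990 Al apfu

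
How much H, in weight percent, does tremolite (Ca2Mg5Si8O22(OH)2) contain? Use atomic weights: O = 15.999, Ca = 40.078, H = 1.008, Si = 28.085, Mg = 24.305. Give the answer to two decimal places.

0.25 weight percent

Molar mass of Ca2Mg5Si8O22(OH)2: 2·40.078 + 5·24.305 + 8·28.085 + 24·15.999 + 2·1.008 = 812.353 g/mol.
Mass of H per formula unit: 2 × 1.008 = 2.016 g.
Weight fraction H = 2.016 / 812.353 = 0.0025.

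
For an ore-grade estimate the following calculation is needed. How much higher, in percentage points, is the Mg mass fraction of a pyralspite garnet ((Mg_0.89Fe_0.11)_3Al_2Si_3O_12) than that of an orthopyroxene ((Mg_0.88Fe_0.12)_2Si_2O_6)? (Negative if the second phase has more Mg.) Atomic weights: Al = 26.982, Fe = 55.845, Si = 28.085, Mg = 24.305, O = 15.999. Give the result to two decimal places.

Mg in (Mg_0.89Fe_0.11)_3Al_2Si_3O_12: molar mass 413.530 g/mol; 2.67×24.305 = 64.894 g → 15.69 wt%.
Mg in (Mg_0.88Fe_0.12)_2Si_2O_6: molar mass 208.344 g/mol; 1.76×24.305 = 42.777 g → 20.53 wt%.
Difference = 15.69 − 20.53 = -4.84 percentage points.

-4.84 percentage points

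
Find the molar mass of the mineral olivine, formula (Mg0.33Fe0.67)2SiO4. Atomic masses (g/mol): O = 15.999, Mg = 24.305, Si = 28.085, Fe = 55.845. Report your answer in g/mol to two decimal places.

182.95 g/mol

M = 0.66(24.305) + 1.34(55.845) + 1(28.085) + 4(15.999)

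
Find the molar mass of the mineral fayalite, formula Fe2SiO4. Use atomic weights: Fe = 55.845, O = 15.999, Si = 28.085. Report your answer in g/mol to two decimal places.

The formula mass is the sum 2*55.845 + 1*28.085 + 4*15.999.

203.77 g/mol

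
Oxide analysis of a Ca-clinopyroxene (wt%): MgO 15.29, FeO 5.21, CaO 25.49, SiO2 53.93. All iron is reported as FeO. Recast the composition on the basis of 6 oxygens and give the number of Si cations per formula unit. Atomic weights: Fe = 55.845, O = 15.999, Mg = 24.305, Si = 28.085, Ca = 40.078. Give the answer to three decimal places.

MgO (M=40.304): mol = 0.37937; Mg = 0.37937, O = 0.37937.
FeO (M=71.844): mol = 0.07252; Fe = 0.07252, O = 0.07252.
CaO (M=56.077): mol = 0.45455; Ca = 0.45455, O = 0.45455.
SiO2 (M=60.083): mol = 0.89759; Si = 0.89759, O = 1.79518.
ΣO = 2.70162; factor = 6/ΣO = 2.22089.
Si apfu = 0.89759 × 2.22089 = 1.993.

1.993 Si apfu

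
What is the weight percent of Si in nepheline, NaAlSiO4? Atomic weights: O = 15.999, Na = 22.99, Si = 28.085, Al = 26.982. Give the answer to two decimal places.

M(NaAlSiO4) = 142.053 g/mol.
Si contributes 1 × 28.085 = 28.085 g per mole.
28.085/142.053 = 0.1977 → 19.77%.

19.77 mass %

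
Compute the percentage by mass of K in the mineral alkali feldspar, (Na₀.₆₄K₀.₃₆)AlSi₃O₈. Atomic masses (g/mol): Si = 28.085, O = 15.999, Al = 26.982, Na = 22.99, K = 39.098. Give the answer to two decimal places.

5.25 weight percent

Formula mass = 0.64·22.99 + 0.36·39.098 + 1·26.982 + 3·28.085 + 8·15.999 = 268.018 g/mol, of which 14.075 g is K.
So K makes up 14.075/268.018 = 0.0525 of the mass, i.e. 5.25%.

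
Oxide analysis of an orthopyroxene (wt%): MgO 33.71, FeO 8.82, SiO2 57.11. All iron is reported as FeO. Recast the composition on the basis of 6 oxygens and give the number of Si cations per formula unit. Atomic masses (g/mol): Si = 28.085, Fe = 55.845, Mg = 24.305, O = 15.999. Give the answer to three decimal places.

1.994 Si apfu

33.71 wt% MgO ÷ 40.304 g/mol = 0.83639 mol, giving 0.83639 Mg and 0.83639 O.
8.82 wt% FeO ÷ 71.844 g/mol = 0.12277 mol, giving 0.12277 Fe and 0.12277 O.
57.11 wt% SiO2 ÷ 60.083 g/mol = 0.95052 mol, giving 0.95052 Si and 1.90104 O.
Oxygen sums to 2.86020; scaling by 6/2.86020 = 2.09776 puts the formula on 6 O.
Si: 0.95052 × 2.09776 = 1.994 atoms per formula unit.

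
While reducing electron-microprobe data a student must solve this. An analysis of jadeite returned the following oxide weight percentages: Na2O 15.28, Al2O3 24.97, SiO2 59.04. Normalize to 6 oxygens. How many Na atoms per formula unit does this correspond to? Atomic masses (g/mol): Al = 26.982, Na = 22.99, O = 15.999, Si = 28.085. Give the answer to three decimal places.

1.004 Na apfu

Na2O: 15.28/61.979 = 0.24654 mol → 0.49308 mol Na, 0.24654 mol O.
Al2O3: 24.97/101.961 = 0.24490 mol → 0.48980 mol Al, 0.73470 mol O.
SiO2: 59.04/60.083 = 0.98264 mol → 0.98264 mol Si, 1.96528 mol O.
Total oxygen = 2.94652 mol. Normalization factor = 6/2.94652 = 2.03630.
Na per 6 O = 0.49308 × 2.03630 = 1.004.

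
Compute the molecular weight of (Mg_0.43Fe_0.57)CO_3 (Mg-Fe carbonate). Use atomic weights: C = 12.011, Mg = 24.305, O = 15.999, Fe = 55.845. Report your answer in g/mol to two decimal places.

102.29 g/mol

The formula mass is the sum 0.43(24.305) + 0.57(55.845) + 1(12.011) + 3(15.999).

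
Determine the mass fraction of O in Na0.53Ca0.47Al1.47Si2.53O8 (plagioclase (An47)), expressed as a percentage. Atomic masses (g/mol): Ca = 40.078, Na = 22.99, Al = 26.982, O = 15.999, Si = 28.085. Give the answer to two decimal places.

47.45 mass %

M(Na0.53Ca0.47Al1.47Si2.53O8) = 269.732 g/mol.
O contributes 8 × 15.999 = 127.992 g per mole.
127.992/269.732 = 0.4745 → 47.45%.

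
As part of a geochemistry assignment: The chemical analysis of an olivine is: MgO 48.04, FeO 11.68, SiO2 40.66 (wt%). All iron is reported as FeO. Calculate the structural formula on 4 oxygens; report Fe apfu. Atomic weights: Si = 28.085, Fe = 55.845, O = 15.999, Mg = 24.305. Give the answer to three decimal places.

0.240 Fe apfu

48.04 wt% MgO ÷ 40.304 g/mol = 1.19194 mol, giving 1.19194 Mg and 1.19194 O.
11.68 wt% FeO ÷ 71.844 g/mol = 0.16257 mol, giving 0.16257 Fe and 0.16257 O.
40.66 wt% SiO2 ÷ 60.083 g/mol = 0.67673 mol, giving 0.67673 Si and 1.35346 O.
Oxygen sums to 2.70797; scaling by 4/2.70797 = 1.47712 puts the formula on 4 O.
Fe: 0.16257 × 1.47712 = 0.240 atoms per formula unit.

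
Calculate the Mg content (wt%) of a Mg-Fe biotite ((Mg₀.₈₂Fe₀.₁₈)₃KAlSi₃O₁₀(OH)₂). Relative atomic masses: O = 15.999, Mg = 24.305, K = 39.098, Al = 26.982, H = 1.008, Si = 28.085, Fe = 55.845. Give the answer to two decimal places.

13.77 wt%

Molar mass of (Mg₀.₈₂Fe₀.₁₈)₃KAlSi₃O₁₀(OH)₂: 2.46·24.305 + 0.54·55.845 + 1·39.098 + 1·26.982 + 3·28.085 + 12·15.999 + 2·1.008 = 434.286 g/mol.
Mass of Mg per formula unit: 2.46 × 24.305 = 59.790 g.
Weight fraction Mg = 59.790 / 434.286 = 0.1377.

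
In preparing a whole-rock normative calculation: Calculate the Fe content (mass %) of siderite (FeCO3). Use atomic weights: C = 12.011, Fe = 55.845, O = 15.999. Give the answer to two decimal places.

48.20 mass %

Molar mass of FeCO3: 1·55.845 + 1·12.011 + 3·15.999 = 115.853 g/mol.
Mass of Fe per formula unit: 1 × 55.845 = 55.845 g.
Weight fraction Fe = 55.845 / 115.853 = 0.4820.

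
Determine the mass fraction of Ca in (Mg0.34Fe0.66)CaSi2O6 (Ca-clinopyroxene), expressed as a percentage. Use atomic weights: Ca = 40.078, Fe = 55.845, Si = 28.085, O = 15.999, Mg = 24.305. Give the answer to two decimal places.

16.88 weight percent

M((Mg0.34Fe0.66)CaSi2O6) = 237.363 g/mol.
Ca contributes 1 × 40.078 = 40.078 g per mole.
40.078/237.363 = 0.1688 → 16.88%.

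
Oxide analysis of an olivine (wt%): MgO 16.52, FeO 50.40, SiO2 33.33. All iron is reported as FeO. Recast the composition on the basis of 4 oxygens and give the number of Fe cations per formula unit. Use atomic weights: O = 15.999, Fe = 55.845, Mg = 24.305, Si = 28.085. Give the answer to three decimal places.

16.52 wt% MgO ÷ 40.304 g/mol = 0.40988 mol, giving 0.40988 Mg and 0.40988 O.
50.40 wt% FeO ÷ 71.844 g/mol = 0.70152 mol, giving 0.70152 Fe and 0.70152 O.
33.33 wt% SiO2 ÷ 60.083 g/mol = 0.55473 mol, giving 0.55473 Si and 1.10946 O.
Oxygen sums to 2.22086; scaling by 4/2.22086 = 1.80110 puts the formula on 4 O.
Fe: 0.70152 × 1.80110 = 1.264 atoms per formula unit.

1.264 Fe apfu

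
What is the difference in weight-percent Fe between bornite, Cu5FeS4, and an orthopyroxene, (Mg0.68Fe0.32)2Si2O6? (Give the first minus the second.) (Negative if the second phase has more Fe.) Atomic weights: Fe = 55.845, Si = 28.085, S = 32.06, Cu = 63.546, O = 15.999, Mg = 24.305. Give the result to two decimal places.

M(Cu5FeS4) = 501.815 g/mol, so wt% Fe = 55.845/501.815 × 100 = 11.13%.
M((Mg0.68Fe0.32)2Si2O6) = 220.960 g/mol, so wt% Fe = 35.741/220.960 × 100 = 16.18%.
11.13 − 16.18 = -5.05 pp.

-5.05 percentage points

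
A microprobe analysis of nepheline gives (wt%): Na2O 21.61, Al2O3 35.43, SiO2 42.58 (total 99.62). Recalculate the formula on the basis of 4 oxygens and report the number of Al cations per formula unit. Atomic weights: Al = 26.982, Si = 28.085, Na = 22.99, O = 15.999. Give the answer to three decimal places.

0.990 Al apfu

Na2O: 21.61/61.979 = 0.34867 mol → 0.69734 mol Na, 0.34867 mol O.
Al2O3: 35.43/101.961 = 0.34749 mol → 0.69498 mol Al, 1.04247 mol O.
SiO2: 42.58/60.083 = 0.70869 mol → 0.70869 mol Si, 1.41738 mol O.
Total oxygen = 2.80852 mol. Normalization factor = 4/2.80852 = 1.42424.
Al per 4 O = 0.69498 × 1.42424 = 0.990.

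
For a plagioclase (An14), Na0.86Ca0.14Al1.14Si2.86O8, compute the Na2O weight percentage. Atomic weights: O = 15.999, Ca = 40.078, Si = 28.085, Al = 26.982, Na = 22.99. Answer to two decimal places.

Formula mass = 264.457 g/mol.
0.86 Na → 0.4300 mol Na2O per formula unit; M(Na2O) = 61.979, so Na2O mass = 26.651 g.
26.651/264.457 × 100 = 10.08 wt%.

10.08 wt%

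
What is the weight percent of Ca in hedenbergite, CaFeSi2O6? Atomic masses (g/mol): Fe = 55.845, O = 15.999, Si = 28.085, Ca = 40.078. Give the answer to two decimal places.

M(CaFeSi2O6) = 248.087 g/mol.
Ca contributes 1 × 40.078 = 40.078 g per mole.
40.078/248.087 = 0.1615 → 16.15%.

16.15 mass %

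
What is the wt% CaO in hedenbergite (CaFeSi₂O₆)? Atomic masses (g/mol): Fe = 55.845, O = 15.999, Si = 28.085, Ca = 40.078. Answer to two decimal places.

22.60 wt%

Formula mass = 248.087 g/mol.
1 Ca → 1.0000 mol CaO per formula unit; M(CaO) = 56.077, so CaO mass = 56.077 g.
56.077/248.087 × 100 = 22.60 wt%.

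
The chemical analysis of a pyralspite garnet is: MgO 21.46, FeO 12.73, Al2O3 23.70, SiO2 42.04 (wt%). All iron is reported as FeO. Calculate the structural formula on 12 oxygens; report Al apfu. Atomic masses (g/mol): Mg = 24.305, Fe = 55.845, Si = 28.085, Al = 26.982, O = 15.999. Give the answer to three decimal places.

MgO: 21.46/40.304 = 0.53245 mol → 0.53245 mol Mg, 0.53245 mol O.
FeO: 12.73/71.844 = 0.17719 mol → 0.17719 mol Fe, 0.17719 mol O.
Al2O3: 23.70/101.961 = 0.23244 mol → 0.46488 mol Al, 0.69732 mol O.
SiO2: 42.04/60.083 = 0.69970 mol → 0.69970 mol Si, 1.39940 mol O.
Total oxygen = 2.80636 mol. Normalization factor = 12/2.80636 = 4.27600.
Al per 12 O = 0.46488 × 4.27600 = 1.988.

1.988 Al apfu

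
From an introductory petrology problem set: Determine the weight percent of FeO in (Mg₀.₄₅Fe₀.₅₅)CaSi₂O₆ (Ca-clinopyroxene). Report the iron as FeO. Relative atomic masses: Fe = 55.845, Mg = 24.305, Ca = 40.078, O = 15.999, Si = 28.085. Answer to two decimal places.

16.89 wt%

M((Mg₀.₄₅Fe₀.₅₅)CaSi₂O₆) = 233.894 g/mol; M(FeO) = 71.844 g/mol.
Moles FeO per formula unit = 0.55 Fe ÷ 1 = 0.5500.
FeO fraction = (0.5500 × 71.844) / 233.894 = 39.514/233.894 = 0.1689.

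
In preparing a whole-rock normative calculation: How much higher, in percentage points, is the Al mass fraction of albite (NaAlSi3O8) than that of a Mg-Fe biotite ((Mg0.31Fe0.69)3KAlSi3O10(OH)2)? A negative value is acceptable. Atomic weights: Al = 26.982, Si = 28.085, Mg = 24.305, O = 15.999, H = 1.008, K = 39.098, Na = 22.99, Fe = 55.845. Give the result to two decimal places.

4.70 percentage points

First mineral: 26.982 g Al in 262.219 g formula = 10.29 wt% Al.
Second mineral: 26.982 g Al in 482.542 g formula = 5.59 wt% Al.
10.29% − 5.59% gives a difference of 4.70 percentage points.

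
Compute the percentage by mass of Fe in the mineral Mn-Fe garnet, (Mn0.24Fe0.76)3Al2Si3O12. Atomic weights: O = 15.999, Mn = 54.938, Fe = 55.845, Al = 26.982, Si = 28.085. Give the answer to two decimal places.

25.61 weight percent

M((Mn0.24Fe0.76)3Al2Si3O12) = 497.089 g/mol.
Fe contributes 2.28 × 55.845 = 127.327 g per mole.
127.327/497.089 = 0.2561 → 25.61%.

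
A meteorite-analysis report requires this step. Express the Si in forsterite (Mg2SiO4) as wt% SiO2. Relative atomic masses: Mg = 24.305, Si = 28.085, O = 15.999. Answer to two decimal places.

M(Mg2SiO4) = 140.691 g/mol; M(SiO2) = 60.083 g/mol.
Moles SiO2 per formula unit = 1 Si ÷ 1 = 1.0000.
SiO2 fraction = (1.0000 × 60.083) / 140.691 = 60.083/140.691 = 0.4271.

42.71 wt%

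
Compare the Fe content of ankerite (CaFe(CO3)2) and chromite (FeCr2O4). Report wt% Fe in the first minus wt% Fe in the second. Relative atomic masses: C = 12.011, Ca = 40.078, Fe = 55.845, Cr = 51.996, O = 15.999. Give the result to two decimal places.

Fe in CaFe(CO3)2: molar mass 215.939 g/mol; 1×55.845 = 55.845 g → 25.86 wt%.
Fe in FeCr2O4: molar mass 223.833 g/mol; 1×55.845 = 55.845 g → 24.95 wt%.
Difference = 25.86 − 24.95 = 0.91 percentage points.

0.91 percentage points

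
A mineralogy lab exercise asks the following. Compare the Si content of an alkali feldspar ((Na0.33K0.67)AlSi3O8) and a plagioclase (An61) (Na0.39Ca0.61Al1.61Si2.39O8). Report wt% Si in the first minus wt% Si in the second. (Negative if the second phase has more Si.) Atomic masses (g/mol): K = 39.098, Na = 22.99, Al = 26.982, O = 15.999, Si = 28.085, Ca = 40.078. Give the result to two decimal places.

6.18 percentage points

First mineral: 84.255 g Si in 273.011 g formula = 30.86 wt% Si.
Second mineral: 67.123 g Si in 271.970 g formula = 24.68 wt% Si.
30.86% − 24.68% gives a difference of 6.18 percentage points.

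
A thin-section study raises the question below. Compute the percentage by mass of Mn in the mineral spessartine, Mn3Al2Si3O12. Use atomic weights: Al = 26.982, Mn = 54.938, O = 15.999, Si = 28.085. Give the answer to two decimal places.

33.29 wt%

Formula mass = 3×54.938 + 2×26.982 + 3×28.085 + 12×15.999 = 495.021 g/mol, of which 164.814 g is Mn.
So Mn makes up 164.814/495.021 = 0.3329 of the mass, i.e. 33.29%.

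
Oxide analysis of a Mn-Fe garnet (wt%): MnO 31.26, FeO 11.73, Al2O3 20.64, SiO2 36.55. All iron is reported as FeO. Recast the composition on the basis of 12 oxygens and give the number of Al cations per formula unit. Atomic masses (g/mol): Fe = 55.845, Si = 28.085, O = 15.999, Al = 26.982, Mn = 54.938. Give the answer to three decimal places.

31.26 wt% MnO ÷ 70.937 g/mol = 0.44067 mol, giving 0.44067 Mn and 0.44067 O.
11.73 wt% FeO ÷ 71.844 g/mol = 0.16327 mol, giving 0.16327 Fe and 0.16327 O.
20.64 wt% Al2O3 ÷ 101.961 g/mol = 0.20243 mol, giving 0.40486 Al and 0.60729 O.
36.55 wt% SiO2 ÷ 60.083 g/mol = 0.60833 mol, giving 0.60833 Si and 1.21666 O.
Oxygen sums to 2.42789; scaling by 12/2.42789 = 4.94256 puts the formula on 12 O.
Al: 0.40486 × 4.94256 = 2.001 atoms per formula unit.

2.001 Al apfu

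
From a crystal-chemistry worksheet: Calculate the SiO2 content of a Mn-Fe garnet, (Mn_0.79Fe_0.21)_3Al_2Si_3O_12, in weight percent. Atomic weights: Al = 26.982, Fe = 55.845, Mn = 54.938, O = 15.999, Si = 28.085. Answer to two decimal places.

M((Mn_0.79Fe_0.21)_3Al_2Si_3O_12) = 495.592 g/mol; M(SiO2) = 60.083 g/mol.
Moles SiO2 per formula unit = 3 Si ÷ 1 = 3.0000.
SiO2 fraction = (3.0000 × 60.083) / 495.592 = 180.249/495.592 = 0.3637.

36.37 wt%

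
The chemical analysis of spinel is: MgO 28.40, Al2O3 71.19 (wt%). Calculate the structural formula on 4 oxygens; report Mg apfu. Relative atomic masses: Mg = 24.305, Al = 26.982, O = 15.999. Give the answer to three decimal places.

MgO (M=40.304): mol = 0.70464; Mg = 0.70464, O = 0.70464.
Al2O3 (M=101.961): mol = 0.69821; Al = 1.39642, O = 2.09463.
ΣO = 2.79927; factor = 4/ΣO = 1.42894.
Mg apfu = 0.70464 × 1.42894 = 1.007.

1.007 Mg apfu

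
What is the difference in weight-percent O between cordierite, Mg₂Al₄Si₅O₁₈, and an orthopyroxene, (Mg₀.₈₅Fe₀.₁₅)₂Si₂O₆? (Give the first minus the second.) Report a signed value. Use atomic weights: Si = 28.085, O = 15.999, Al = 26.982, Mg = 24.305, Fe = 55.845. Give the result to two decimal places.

M(Mg₂Al₄Si₅O₁₈) = 584.945 g/mol, so wt% O = 287.982/584.945 × 100 = 49.23%.
M((Mg₀.₈₅Fe₀.₁₅)₂Si₂O₆) = 210.236 g/mol, so wt% O = 95.994/210.236 × 100 = 45.66%.
49.23 − 45.66 = 3.57 pp.

3.57 percentage points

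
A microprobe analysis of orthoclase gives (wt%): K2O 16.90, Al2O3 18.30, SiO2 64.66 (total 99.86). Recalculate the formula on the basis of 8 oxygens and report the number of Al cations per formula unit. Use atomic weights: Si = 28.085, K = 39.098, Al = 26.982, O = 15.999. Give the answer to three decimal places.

K2O: 16.90/94.195 = 0.17942 mol → 0.35884 mol K, 0.17942 mol O.
Al2O3: 18.30/101.961 = 0.17948 mol → 0.35896 mol Al, 0.53844 mol O.
SiO2: 64.66/60.083 = 1.07618 mol → 1.07618 mol Si, 2.15236 mol O.
Total oxygen = 2.87022 mol. Normalization factor = 8/2.87022 = 2.78724.
Al per 8 O = 0.35896 × 2.78724 = 1.001.

1.001 Al apfu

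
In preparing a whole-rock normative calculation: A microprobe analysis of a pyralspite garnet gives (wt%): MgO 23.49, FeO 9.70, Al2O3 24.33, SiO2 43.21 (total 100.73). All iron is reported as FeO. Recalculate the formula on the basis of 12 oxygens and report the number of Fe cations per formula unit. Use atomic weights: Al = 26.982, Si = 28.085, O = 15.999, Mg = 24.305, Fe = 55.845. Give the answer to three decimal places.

23.49 wt% MgO ÷ 40.304 g/mol = 0.58282 mol, giving 0.58282 Mg and 0.58282 O.
9.70 wt% FeO ÷ 71.844 g/mol = 0.13501 mol, giving 0.13501 Fe and 0.13501 O.
24.33 wt% Al2O3 ÷ 101.961 g/mol = 0.23862 mol, giving 0.47724 Al and 0.71586 O.
43.21 wt% SiO2 ÷ 60.083 g/mol = 0.71917 mol, giving 0.71917 Si and 1.43834 O.
Oxygen sums to 2.87203; scaling by 12/2.87203 = 4.17823 puts the formula on 12 O.
Fe: 0.13501 × 4.17823 = 0.564 atoms per formula unit.

0.564 Fe apfu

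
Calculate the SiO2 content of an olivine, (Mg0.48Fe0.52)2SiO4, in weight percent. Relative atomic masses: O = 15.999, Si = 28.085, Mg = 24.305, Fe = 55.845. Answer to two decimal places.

34.63 wt%

M((Mg0.48Fe0.52)2SiO4) = 173.493 g/mol; M(SiO2) = 60.083 g/mol.
Moles SiO2 per formula unit = 1 Si ÷ 1 = 1.0000.
SiO2 fraction = (1.0000 × 60.083) / 173.493 = 60.083/173.493 = 0.3463.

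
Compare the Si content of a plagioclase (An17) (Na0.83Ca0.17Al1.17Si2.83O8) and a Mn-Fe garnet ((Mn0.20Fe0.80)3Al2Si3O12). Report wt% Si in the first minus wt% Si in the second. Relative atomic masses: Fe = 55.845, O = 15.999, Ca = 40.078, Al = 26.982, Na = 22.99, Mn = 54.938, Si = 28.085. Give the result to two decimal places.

First mineral: 79.481 g Si in 264.936 g formula = 30.00 wt% Si.
Second mineral: 84.255 g Si in 497.198 g formula = 16.95 wt% Si.
30.00% − 16.95% gives a difference of 13.05 percentage points.

13.05 percentage points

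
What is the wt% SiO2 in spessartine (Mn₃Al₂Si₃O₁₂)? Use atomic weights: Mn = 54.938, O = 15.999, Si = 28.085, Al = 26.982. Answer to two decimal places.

36.41 wt%

Formula mass = 495.021 g/mol.
3 Si → 3.0000 mol SiO2 per formula unit; M(SiO2) = 60.083, so SiO2 mass = 180.249 g.
180.249/495.021 × 100 = 36.41 wt%.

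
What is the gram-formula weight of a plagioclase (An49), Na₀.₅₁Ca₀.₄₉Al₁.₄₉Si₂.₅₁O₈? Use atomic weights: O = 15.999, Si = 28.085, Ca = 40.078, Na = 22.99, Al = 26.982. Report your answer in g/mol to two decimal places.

270.05 g/mol

The formula mass is the sum 0.51(22.99) + 0.49(40.078) + 1.49(26.982) + 2.51(28.085) + 8(15.999).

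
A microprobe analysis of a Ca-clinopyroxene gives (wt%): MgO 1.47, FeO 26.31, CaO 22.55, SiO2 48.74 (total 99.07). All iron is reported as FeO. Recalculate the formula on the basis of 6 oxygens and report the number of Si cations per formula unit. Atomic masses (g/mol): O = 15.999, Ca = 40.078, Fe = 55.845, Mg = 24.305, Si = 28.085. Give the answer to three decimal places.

MgO (M=40.304): mol = 0.03647; Mg = 0.03647, O = 0.03647.
FeO (M=71.844): mol = 0.36621; Fe = 0.36621, O = 0.36621.
CaO (M=56.077): mol = 0.40213; Ca = 0.40213, O = 0.40213.
SiO2 (M=60.083): mol = 0.81121; Si = 0.81121, O = 1.62242.
ΣO = 2.42723; factor = 6/ΣO = 2.47195.
Si apfu = 0.81121 × 2.47195 = 2.005.

2.005 Si apfu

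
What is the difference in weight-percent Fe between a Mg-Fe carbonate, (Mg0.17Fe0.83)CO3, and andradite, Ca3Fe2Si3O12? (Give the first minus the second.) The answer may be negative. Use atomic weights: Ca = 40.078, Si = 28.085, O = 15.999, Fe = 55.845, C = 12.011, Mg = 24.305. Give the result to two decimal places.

Fe in (Mg0.17Fe0.83)CO3: molar mass 110.491 g/mol; 0.83×55.845 = 46.351 g → 41.95 wt%.
Fe in Ca3Fe2Si3O12: molar mass 508.167 g/mol; 2×55.845 = 111.690 g → 21.98 wt%.
Difference = 41.95 − 21.98 = 19.97 percentage points.

19.97 percentage points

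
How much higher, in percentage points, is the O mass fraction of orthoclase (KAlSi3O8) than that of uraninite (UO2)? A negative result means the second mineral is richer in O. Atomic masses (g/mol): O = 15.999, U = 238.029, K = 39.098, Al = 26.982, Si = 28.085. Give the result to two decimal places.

O in KAlSi3O8: molar mass 278.327 g/mol; 8×15.999 = 127.992 g → 45.99 wt%.
O in UO2: molar mass 270.027 g/mol; 2×15.999 = 31.998 g → 11.85 wt%.
Difference = 45.99 − 11.85 = 34.14 percentage points.

34.14 percentage points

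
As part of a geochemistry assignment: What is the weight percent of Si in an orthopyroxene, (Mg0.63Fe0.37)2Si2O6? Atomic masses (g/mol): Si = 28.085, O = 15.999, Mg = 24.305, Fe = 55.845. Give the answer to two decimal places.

25.06 wt%

M((Mg0.63Fe0.37)2Si2O6) = 224.114 g/mol.
Si contributes 2 × 28.085 = 56.170 g per mole.
56.170/224.114 = 0.2506 → 25.06%.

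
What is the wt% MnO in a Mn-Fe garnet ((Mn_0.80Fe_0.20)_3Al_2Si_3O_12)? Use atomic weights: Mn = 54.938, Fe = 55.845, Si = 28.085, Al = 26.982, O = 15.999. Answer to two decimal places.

M((Mn_0.80Fe_0.20)_3Al_2Si_3O_12) = 495.565 g/mol; M(MnO) = 70.937 g/mol.
Moles MnO per formula unit = 2.40 Mn ÷ 1 = 2.4000.
MnO fraction = (2.4000 × 70.937) / 495.565 = 170.249/495.565 = 0.3435.

34.35 wt%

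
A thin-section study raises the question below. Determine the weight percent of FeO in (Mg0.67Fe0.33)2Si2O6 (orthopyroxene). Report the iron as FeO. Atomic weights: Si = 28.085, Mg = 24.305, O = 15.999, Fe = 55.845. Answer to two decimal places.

21.40 wt%

Molar mass of (Mg0.67Fe0.33)2Si2O6 = 1.34·24.305 + 0.66·55.845 + 2·28.085 + 6·15.999 = 221.590 g/mol.
Each formula unit contains 0.66 Fe, equivalent to 0.66/1 = 0.6600 mol FeO.
M(FeO) = 1×55.845 + 1×15.999 = 71.844 g/mol.
Mass of FeO per formula unit = 0.6600 × 71.844 = 47.417 g.
FeO wt% = 47.417 / 221.590 × 100 = 21.40%.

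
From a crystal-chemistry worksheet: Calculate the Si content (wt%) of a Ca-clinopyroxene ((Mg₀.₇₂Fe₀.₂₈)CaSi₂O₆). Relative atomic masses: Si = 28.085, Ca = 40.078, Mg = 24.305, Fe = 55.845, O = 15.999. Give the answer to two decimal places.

24.92 wt%

Formula mass = 0.72·24.305 + 0.28·55.845 + 1·40.078 + 2·28.085 + 6·15.999 = 225.378 g/mol, of which 56.170 g is Si.
So Si makes up 56.170/225.378 = 0.2492 of the mass, i.e. 24.92%.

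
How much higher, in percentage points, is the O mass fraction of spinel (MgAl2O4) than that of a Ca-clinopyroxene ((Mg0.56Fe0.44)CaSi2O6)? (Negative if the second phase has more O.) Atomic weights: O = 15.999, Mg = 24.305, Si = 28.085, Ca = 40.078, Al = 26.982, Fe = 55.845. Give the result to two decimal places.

3.32 percentage points

M(MgAl2O4) = 142.265 g/mol, so wt% O = 63.996/142.265 × 100 = 44.98%.
M((Mg0.56Fe0.44)CaSi2O6) = 230.425 g/mol, so wt% O = 95.994/230.425 × 100 = 41.66%.
44.98 − 41.66 = 3.32 pp.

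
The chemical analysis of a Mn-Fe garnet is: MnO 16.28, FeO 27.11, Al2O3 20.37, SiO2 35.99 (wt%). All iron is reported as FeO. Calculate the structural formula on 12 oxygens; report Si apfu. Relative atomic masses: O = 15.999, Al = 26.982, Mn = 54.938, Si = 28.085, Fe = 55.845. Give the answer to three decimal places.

2.990 Si apfu

MnO: 16.28/70.937 = 0.22950 mol → 0.22950 mol Mn, 0.22950 mol O.
FeO: 27.11/71.844 = 0.37735 mol → 0.37735 mol Fe, 0.37735 mol O.
Al2O3: 20.37/101.961 = 0.19978 mol → 0.39956 mol Al, 0.59934 mol O.
SiO2: 35.99/60.083 = 0.59900 mol → 0.59900 mol Si, 1.19800 mol O.
Total oxygen = 2.40419 mol. Normalization factor = 12/2.40419 = 4.99129.
Si per 12 O = 0.59900 × 4.99129 = 2.990.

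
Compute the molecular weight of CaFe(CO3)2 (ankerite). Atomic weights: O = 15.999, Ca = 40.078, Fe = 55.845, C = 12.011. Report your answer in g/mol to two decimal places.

M = 1·40.078 + 1·55.845 + 2·12.011 + 6·15.999

215.94 g/mol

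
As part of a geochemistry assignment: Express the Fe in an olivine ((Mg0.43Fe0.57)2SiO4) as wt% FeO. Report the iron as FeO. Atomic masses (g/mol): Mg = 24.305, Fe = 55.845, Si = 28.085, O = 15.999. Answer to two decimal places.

46.36 wt%

M((Mg0.43Fe0.57)2SiO4) = 176.647 g/mol; M(FeO) = 71.844 g/mol.
Moles FeO per formula unit = 1.14 Fe ÷ 1 = 1.1400.
FeO fraction = (1.1400 × 71.844) / 176.647 = 81.902/176.647 = 0.4636.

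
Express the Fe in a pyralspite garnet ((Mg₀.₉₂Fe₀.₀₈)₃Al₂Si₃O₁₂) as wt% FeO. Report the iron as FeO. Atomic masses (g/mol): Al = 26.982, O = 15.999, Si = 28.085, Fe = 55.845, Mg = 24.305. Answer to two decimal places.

4.20 wt%

Molar mass of (Mg₀.₉₂Fe₀.₀₈)₃Al₂Si₃O₁₂ = 2.76×24.305 + 0.24×55.845 + 2×26.982 + 3×28.085 + 12×15.999 = 410.692 g/mol.
Each formula unit contains 0.24 Fe, equivalent to 0.24/1 = 0.2400 mol FeO.
M(FeO) = 1×55.845 + 1×15.999 = 71.844 g/mol.
Mass of FeO per formula unit = 0.2400 × 71.844 = 17.243 g.
FeO wt% = 17.243 / 410.692 × 100 = 4.20%.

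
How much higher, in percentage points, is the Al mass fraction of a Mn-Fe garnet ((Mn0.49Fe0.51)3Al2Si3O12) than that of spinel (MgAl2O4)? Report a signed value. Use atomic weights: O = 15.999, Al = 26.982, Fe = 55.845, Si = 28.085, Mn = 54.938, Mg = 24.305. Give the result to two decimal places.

Al in (Mn0.49Fe0.51)3Al2Si3O12: molar mass 496.409 g/mol; 2×26.982 = 53.964 g → 10.87 wt%.
Al in MgAl2O4: molar mass 142.265 g/mol; 2×26.982 = 53.964 g → 37.93 wt%.
Difference = 10.87 − 37.93 = -27.06 percentage points.

-27.06 percentage points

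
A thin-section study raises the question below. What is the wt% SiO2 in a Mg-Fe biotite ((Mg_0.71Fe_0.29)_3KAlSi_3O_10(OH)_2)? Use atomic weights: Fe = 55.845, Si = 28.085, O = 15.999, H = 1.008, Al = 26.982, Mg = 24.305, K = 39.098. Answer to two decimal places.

40.53 wt%

M((Mg_0.71Fe_0.29)_3KAlSi_3O_10(OH)_2) = 444.694 g/mol; M(SiO2) = 60.083 g/mol.
Moles SiO2 per formula unit = 3 Si ÷ 1 = 3.0000.
SiO2 fraction = (3.0000 × 60.083) / 444.694 = 180.249/444.694 = 0.4053.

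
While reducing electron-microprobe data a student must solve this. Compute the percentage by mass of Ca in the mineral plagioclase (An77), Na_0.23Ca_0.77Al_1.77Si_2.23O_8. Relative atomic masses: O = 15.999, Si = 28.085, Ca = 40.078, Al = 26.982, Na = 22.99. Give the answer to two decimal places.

11.24 mass %

Molar mass of Na_0.23Ca_0.77Al_1.77Si_2.23O_8: 0.23·22.99 + 0.77·40.078 + 1.77·26.982 + 2.23·28.085 + 8·15.999 = 274.527 g/mol.
Mass of Ca per formula unit: 0.77 × 40.078 = 30.860 g.
Weight fraction Ca = 30.860 / 274.527 = 0.1124.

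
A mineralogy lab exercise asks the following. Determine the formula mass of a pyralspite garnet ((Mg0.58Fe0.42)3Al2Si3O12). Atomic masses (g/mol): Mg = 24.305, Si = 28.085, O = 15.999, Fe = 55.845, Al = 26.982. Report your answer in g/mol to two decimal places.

The formula mass is the sum 1.74*24.305 + 1.26*55.845 + 2*26.982 + 3*28.085 + 12*15.999.

442.86 g/mol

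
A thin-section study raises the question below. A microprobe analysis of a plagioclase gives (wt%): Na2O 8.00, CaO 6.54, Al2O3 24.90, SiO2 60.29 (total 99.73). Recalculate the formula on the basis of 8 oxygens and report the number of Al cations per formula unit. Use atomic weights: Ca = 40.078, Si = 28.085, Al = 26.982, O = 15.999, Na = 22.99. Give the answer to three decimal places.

8.00 wt% Na2O ÷ 61.979 g/mol = 0.12908 mol, giving 0.25816 Na and 0.12908 O.
6.54 wt% CaO ÷ 56.077 g/mol = 0.11663 mol, giving 0.11663 Ca and 0.11663 O.
24.90 wt% Al2O3 ÷ 101.961 g/mol = 0.24421 mol, giving 0.48842 Al and 0.73263 O.
60.29 wt% SiO2 ÷ 60.083 g/mol = 1.00345 mol, giving 1.00345 Si and 2.00690 O.
Oxygen sums to 2.98524; scaling by 8/2.98524 = 2.67985 puts the formula on 8 O.
Al: 0.48842 × 2.67985 = 1.309 atoms per formula unit.

1.309 Al apfu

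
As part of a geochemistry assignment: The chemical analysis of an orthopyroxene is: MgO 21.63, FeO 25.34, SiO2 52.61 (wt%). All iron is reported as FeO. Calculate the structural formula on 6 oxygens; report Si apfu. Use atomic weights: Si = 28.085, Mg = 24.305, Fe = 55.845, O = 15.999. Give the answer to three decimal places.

1.990 Si apfu

MgO: 21.63/40.304 = 0.53667 mol → 0.53667 mol Mg, 0.53667 mol O.
FeO: 25.34/71.844 = 0.35271 mol → 0.35271 mol Fe, 0.35271 mol O.
SiO2: 52.61/60.083 = 0.87562 mol → 0.87562 mol Si, 1.75124 mol O.
Total oxygen = 2.64062 mol. Normalization factor = 6/2.64062 = 2.27219.
Si per 6 O = 0.87562 × 2.27219 = 1.990.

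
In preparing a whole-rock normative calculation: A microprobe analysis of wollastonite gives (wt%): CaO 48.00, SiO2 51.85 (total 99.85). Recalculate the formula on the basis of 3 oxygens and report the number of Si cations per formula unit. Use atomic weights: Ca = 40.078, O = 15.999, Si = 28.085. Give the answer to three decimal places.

1.003 Si apfu

CaO: 48.00/56.077 = 0.85597 mol → 0.85597 mol Ca, 0.85597 mol O.
SiO2: 51.85/60.083 = 0.86297 mol → 0.86297 mol Si, 1.72594 mol O.
Total oxygen = 2.58191 mol. Normalization factor = 3/2.58191 = 1.16193.
Si per 3 O = 0.86297 × 1.16193 = 1.003.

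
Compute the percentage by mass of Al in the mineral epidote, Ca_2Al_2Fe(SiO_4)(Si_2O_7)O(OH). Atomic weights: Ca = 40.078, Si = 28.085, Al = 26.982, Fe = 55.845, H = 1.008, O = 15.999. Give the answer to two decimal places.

11.17 weight percent

M(Ca_2Al_2Fe(SiO_4)(Si_2O_7)O(OH)) = 483.215 g/mol.
Al contributes 2 × 26.982 = 53.964 g per mole.
53.964/483.215 = 0.1117 → 11.17%.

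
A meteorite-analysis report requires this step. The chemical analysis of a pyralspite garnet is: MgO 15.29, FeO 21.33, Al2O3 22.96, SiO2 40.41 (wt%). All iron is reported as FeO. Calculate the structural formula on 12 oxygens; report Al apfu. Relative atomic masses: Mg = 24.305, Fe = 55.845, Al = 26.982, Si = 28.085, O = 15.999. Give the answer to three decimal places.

MgO: 15.29/40.304 = 0.37937 mol → 0.37937 mol Mg, 0.37937 mol O.
FeO: 21.33/71.844 = 0.29689 mol → 0.29689 mol Fe, 0.29689 mol O.
Al2O3: 22.96/101.961 = 0.22518 mol → 0.45036 mol Al, 0.67554 mol O.
SiO2: 40.41/60.083 = 0.67257 mol → 0.67257 mol Si, 1.34514 mol O.
Total oxygen = 2.69694 mol. Normalization factor = 12/2.69694 = 4.44949.
Al per 12 O = 0.45036 × 4.44949 = 2.004.

2.004 Al apfu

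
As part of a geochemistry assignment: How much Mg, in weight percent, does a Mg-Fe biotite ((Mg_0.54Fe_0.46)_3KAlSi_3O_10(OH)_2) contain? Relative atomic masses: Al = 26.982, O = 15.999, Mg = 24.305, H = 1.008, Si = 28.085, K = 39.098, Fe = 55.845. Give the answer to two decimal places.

8.55 weight percent

Formula mass = 1.62×24.305 + 1.38×55.845 + 1×39.098 + 1×26.982 + 3×28.085 + 12×15.999 + 2×1.008 = 460.779 g/mol, of which 39.374 g is Mg.
So Mg makes up 39.374/460.779 = 0.0855 of the mass, i.e. 8.55%.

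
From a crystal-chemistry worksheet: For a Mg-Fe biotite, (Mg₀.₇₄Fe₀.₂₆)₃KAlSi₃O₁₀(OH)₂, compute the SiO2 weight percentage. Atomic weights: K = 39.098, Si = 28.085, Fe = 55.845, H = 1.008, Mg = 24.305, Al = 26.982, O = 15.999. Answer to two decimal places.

M((Mg₀.₇₄Fe₀.₂₆)₃KAlSi₃O₁₀(OH)₂) = 441.855 g/mol; M(SiO2) = 60.083 g/mol.
Moles SiO2 per formula unit = 3 Si ÷ 1 = 3.0000.
SiO2 fraction = (3.0000 × 60.083) / 441.855 = 180.249/441.855 = 0.4079.

40.79 wt%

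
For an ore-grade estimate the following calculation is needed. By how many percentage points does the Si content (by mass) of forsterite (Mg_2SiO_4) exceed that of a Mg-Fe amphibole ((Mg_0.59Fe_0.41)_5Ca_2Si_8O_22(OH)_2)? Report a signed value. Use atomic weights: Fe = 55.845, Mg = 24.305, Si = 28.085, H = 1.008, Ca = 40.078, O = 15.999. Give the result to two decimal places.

M(Mg_2SiO_4) = 140.691 g/mol, so wt% Si = 28.085/140.691 × 100 = 19.96%.
M((Mg_0.59Fe_0.41)_5Ca_2Si_8O_22(OH)_2) = 877.010 g/mol, so wt% Si = 224.680/877.010 × 100 = 25.62%.
19.96 − 25.62 = -5.66 pp.

-5.66 percentage points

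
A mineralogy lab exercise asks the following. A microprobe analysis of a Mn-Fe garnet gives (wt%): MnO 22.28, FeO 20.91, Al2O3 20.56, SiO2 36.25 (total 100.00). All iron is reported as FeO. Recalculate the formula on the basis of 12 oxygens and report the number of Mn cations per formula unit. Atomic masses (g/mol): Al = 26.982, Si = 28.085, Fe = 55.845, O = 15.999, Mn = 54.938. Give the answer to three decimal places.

MnO (M=70.937): mol = 0.31408; Mn = 0.31408, O = 0.31408.
FeO (M=71.844): mol = 0.29105; Fe = 0.29105, O = 0.29105.
Al2O3 (M=101.961): mol = 0.20165; Al = 0.40330, O = 0.60495.
SiO2 (M=60.083): mol = 0.60333; Si = 0.60333, O = 1.20666.
ΣO = 2.41674; factor = 12/ΣO = 4.96537.
Mn apfu = 0.31408 × 4.96537 = 1.560.

1.560 Mn apfu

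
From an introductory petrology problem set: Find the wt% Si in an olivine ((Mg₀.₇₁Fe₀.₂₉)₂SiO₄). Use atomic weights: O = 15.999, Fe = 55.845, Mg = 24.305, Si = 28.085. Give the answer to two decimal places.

17.67 wt%

Formula mass = 1.42×24.305 + 0.58×55.845 + 1×28.085 + 4×15.999 = 158.984 g/mol, of which 28.085 g is Si.
So Si makes up 28.085/158.984 = 0.1767 of the mass, i.e. 17.67%.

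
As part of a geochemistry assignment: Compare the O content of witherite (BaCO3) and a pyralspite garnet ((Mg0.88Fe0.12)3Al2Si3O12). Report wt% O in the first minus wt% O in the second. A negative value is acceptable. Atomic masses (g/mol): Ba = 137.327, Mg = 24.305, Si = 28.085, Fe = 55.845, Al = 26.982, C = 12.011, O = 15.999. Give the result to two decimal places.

-22.00 percentage points

First mineral: 47.997 g O in 197.335 g formula = 24.32 wt% O.
Second mineral: 191.988 g O in 414.476 g formula = 46.32 wt% O.
24.32% − 46.32% gives a difference of -22.00 percentage points.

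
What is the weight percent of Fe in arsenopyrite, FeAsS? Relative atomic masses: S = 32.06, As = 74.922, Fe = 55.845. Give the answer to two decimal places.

M(FeAsS) = 162.827 g/mol.
Fe contributes 1 × 55.845 = 55.845 g per mole.
55.845/162.827 = 0.3430 → 34.30%.

34.30 wt%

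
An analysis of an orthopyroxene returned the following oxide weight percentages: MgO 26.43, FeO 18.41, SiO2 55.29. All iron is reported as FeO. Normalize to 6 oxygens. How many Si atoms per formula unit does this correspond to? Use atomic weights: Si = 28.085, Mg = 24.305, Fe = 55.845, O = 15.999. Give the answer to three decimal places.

2.006 Si apfu

MgO: 26.43/40.304 = 0.65577 mol → 0.65577 mol Mg, 0.65577 mol O.
FeO: 18.41/71.844 = 0.25625 mol → 0.25625 mol Fe, 0.25625 mol O.
SiO2: 55.29/60.083 = 0.92023 mol → 0.92023 mol Si, 1.84046 mol O.
Total oxygen = 2.75248 mol. Normalization factor = 6/2.75248 = 2.17985.
Si per 6 O = 0.92023 × 2.17985 = 2.006.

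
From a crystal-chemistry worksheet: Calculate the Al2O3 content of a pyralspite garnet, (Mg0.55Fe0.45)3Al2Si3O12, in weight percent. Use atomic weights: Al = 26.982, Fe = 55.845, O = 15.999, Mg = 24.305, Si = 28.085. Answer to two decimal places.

M((Mg0.55Fe0.45)3Al2Si3O12) = 445.701 g/mol; M(Al2O3) = 101.961 g/mol.
Moles Al2O3 per formula unit = 2 Al ÷ 2 = 1.0000.
Al2O3 fraction = (1.0000 × 101.961) / 445.701 = 101.961/445.701 = 0.2288.

22.88 wt%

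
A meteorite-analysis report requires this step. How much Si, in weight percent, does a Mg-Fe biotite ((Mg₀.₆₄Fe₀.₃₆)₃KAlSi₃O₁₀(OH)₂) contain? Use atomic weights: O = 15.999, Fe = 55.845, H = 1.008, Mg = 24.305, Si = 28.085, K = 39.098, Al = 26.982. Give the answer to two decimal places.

Molar mass of (Mg₀.₆₄Fe₀.₃₆)₃KAlSi₃O₁₀(OH)₂: 1.92*24.305 + 1.08*55.845 + 1*39.098 + 1*26.982 + 3*28.085 + 12*15.999 + 2*1.008 = 451.317 g/mol.
Mass of Si per formula unit: 3 × 28.085 = 84.255 g.
Weight fraction Si = 84.255 / 451.317 = 0.1867.

18.67 weight percent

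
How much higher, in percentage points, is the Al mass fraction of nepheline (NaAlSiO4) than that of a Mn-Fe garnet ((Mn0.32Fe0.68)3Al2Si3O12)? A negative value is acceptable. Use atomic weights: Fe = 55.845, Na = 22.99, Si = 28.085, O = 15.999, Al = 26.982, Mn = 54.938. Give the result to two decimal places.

First mineral: 26.982 g Al in 142.053 g formula = 18.99 wt% Al.
Second mineral: 53.964 g Al in 496.871 g formula = 10.86 wt% Al.
18.99% − 10.86% gives a difference of 8.13 percentage points.

8.13 percentage points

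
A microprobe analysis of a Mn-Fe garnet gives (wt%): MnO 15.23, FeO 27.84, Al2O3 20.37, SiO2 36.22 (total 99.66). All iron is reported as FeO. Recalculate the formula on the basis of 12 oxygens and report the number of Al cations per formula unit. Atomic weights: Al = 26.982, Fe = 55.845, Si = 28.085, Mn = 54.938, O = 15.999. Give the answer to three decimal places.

MnO: 15.23/70.937 = 0.21470 mol → 0.21470 mol Mn, 0.21470 mol O.
FeO: 27.84/71.844 = 0.38751 mol → 0.38751 mol Fe, 0.38751 mol O.
Al2O3: 20.37/101.961 = 0.19978 mol → 0.39956 mol Al, 0.59934 mol O.
SiO2: 36.22/60.083 = 0.60283 mol → 0.60283 mol Si, 1.20566 mol O.
Total oxygen = 2.40721 mol. Normalization factor = 12/2.40721 = 4.98502.
Al per 12 O = 0.39956 × 4.98502 = 1.992.

1.992 Al apfu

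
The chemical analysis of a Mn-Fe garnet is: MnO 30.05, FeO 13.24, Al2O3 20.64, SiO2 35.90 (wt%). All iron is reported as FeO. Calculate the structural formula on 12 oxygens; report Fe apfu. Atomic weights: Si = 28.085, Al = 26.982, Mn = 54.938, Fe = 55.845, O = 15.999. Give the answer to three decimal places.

0.918 Fe apfu

30.05 wt% MnO ÷ 70.937 g/mol = 0.42362 mol, giving 0.42362 Mn and 0.42362 O.
13.24 wt% FeO ÷ 71.844 g/mol = 0.18429 mol, giving 0.18429 Fe and 0.18429 O.
20.64 wt% Al2O3 ÷ 101.961 g/mol = 0.20243 mol, giving 0.40486 Al and 0.60729 O.
35.90 wt% SiO2 ÷ 60.083 g/mol = 0.59751 mol, giving 0.59751 Si and 1.19502 O.
Oxygen sums to 2.41022; scaling by 12/2.41022 = 4.97880 puts the formula on 12 O.
Fe: 0.18429 × 4.97880 = 0.918 atoms per formula unit.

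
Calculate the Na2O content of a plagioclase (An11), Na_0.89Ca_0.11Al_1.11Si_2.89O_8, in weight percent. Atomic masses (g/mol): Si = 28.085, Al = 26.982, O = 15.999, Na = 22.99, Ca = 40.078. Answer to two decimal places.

10.45 wt%

Molar mass of Na_0.89Ca_0.11Al_1.11Si_2.89O_8 = 0.89*22.99 + 0.11*40.078 + 1.11*26.982 + 2.89*28.085 + 8*15.999 = 263.977 g/mol.
Each formula unit contains 0.89 Na, equivalent to 0.89/2 = 0.4450 mol Na2O.
M(Na2O) = 2×22.99 + 1×15.999 = 61.979 g/mol.
Mass of Na2O per formula unit = 0.4450 × 61.979 = 27.581 g.
Na2O wt% = 27.581 / 263.977 × 100 = 10.45%.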